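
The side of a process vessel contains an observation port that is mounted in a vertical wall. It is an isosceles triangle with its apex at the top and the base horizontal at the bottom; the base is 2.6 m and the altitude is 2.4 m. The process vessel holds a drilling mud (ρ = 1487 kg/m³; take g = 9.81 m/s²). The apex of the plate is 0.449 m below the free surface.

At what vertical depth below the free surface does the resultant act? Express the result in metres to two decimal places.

h_p = 2.21 m

γ = ρg = 1487 × 9.81 / 1000 = 14.58747 kN/m³.
With the apex up, the centroid sits 2h/3 = 2 × 2.4/3 = 1.6 m below the apex, so the centroid depth is h_c = 0.449 + 1.6 = 2.049 m.
A = ½ × 2.6 × 2.4 = 3.12 m².
Resultant F = γ·h_c·A = 14.58747 × 2.049 × 3.12 = 93.2559 kN.
I_c = b·h³/36 = 2.6 × 2.4³/36 = 0.9984 m⁴.
Centre of pressure: y_p = y_c + I_c/(y_c·A) = 2.049 + 0.9984/(2.049 × 3.12) = 2.049 + 0.156174 = 2.20517 m along the plane.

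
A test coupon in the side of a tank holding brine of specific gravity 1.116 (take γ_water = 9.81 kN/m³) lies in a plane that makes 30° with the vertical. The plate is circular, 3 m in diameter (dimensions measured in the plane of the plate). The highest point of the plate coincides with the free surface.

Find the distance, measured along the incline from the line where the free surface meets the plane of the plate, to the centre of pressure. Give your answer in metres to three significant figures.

γ = 1.116 × 9.81 = 10.94796 kN/m³.
The plate makes 30° with the vertical, i.e. θ = 90° − 30° = 60° to the horizontal. Measuring y along the incline from the free-surface line, vertical depth h = y·sinθ with sinθ = 0.866025.
The centroid is at the centre, 1.5 m below the top of the plate, so y_c = 1.5 m and h_c = 1.5 × 0.866025 = 1.29904 m.
A = π(1.5)² = 7.06858 m².
Resultant F = γ·h_c·A = 10.94796 × 1.29904 × 7.06858 = 100.528 kN.
I_c = πr⁴/4 = π × 1.5⁴/4 = 3.97608 m⁴.
Centre of pressure: y_p = y_c + I_c/(y_c·A) = 1.5 + 3.97608/(1.5 × 7.06858) = 1.5 + 0.375 = 1.875 m along the plane.

y_p = 1.88 m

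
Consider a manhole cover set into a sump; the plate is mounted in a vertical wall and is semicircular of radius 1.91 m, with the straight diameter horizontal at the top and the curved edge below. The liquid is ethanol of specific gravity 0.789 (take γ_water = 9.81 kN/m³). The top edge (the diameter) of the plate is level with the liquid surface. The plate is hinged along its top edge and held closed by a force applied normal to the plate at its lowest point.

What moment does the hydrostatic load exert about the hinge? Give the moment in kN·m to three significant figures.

γ = 0.789 × 9.81 = 7.74009 kN/m³.
The centroid of a semicircle lies 4r/(3π) = 0.810629 m from the diameter, here below the top edge, so the centroid depth is h_c = 0.810629 m.
A = πr²/2 = π × 1.91²/2 = 5.73042 m².
Resultant F = γ·h_c·A = 7.74009 × 0.810629 × 5.73042 = 35.9546 kN.
I_c = (π/8 − 8/(9π))·r⁴ = 0.109757 × 1.91⁴ = 1.46072 m⁴.
Centre of pressure: y_p = y_c + I_c/(y_c·A) = 0.810629 + 1.46072/(0.810629 × 5.73042) = 0.810629 + 0.314455 = 1.12508 m along the plane.
The resultant acts 0.810629 + 0.314455 = 1.12508 m (along the plate) below the hinge at the top edge, so the moment about the hinge is M = F × 1.12508 = 35.9546 × 1.12508 = 40.4518 kN·m.

M ≈ 40.5 kN·m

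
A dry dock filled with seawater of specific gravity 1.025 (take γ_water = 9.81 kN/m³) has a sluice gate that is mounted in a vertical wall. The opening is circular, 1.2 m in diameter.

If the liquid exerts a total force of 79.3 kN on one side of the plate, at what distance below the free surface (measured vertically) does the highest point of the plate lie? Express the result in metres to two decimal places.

d_top ≈ 6.37 m

γ = 1.025 × 9.81 = 10.05525 kN/m³.
A = π(0.6)² = 1.13097 m².
From F = γ·h_c·A, the centroid depth is h_c = 79.3/(10.05525 × 1.13097) = 6.97315 m.
The centroid is at the centre, 0.6 m below the top of the plate, so the highest point sits at h_top = 6.97315 − 0.6 = 6.37315 m below the surface.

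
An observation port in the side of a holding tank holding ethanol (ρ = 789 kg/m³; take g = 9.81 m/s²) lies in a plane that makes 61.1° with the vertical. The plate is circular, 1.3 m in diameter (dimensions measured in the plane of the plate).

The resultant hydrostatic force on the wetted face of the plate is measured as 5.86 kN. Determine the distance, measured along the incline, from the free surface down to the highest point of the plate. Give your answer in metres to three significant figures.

y_top ≈ 0.530 m

γ = ρg = 789 × 9.81 / 1000 = 7.74009 kN/m³.
A = π(0.65)² = 1.32732 m².
From F = γ·h_c·A, the centroid depth is h_c = 5.86/(7.74009 × 1.32732) = 0.570395 m.
The plate makes 61.1° with the vertical, i.e. θ = 90° − 61.1° = 28.9° to the horizontal. Measuring y along the incline from the free-surface line, vertical depth h = y·sinθ with sinθ = 0.483282.
Along the incline, y_c = h_c/sinθ = 0.570395/0.483282 = 1.18025 m.
The centroid is at the centre, 0.65 m below the top of the plate, so the highest point sits at y_top = 1.18025 − 0.65 = 0.53025 m along the incline.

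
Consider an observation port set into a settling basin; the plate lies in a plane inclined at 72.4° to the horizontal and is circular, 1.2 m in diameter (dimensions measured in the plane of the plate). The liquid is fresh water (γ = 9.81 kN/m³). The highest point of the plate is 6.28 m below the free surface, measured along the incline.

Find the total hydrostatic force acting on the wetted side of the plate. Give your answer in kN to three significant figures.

F ≈ 72.8 kN

γ = 9.81 kN/m³.
Let θ = 72.4° be the plate's angle to the horizontal; measure y along the incline from where the plane meets the free surface. Vertical depth h = y·sinθ with sinθ = 0.953191.
The centroid is at the centre, 0.6 m below the top of the plate, so y_c = 6.28 + 0.6 = 6.88 m and h_c = 6.88 × 0.953191 = 6.55795 m.
A = π(0.6)² = 1.13097 m².
Resultant F = γ·h_c·A = 9.81 × 6.55795 × 1.13097 = 72.7592 kN.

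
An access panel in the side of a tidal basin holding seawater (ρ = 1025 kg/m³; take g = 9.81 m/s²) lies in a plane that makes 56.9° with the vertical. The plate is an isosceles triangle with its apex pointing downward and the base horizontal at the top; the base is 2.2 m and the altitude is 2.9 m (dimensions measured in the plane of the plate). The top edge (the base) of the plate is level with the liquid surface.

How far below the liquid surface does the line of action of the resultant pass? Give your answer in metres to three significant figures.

h_p = 0.792 m

γ = ρg = 1025 × 9.81 / 1000 = 10.05525 kN/m³.
The plate makes 56.9° with the vertical, i.e. θ = 90° − 56.9° = 33.1° to the horizontal. Measuring y along the incline from the free-surface line, vertical depth h = y·sinθ with sinθ = 0.546102.
With the apex down, the centroid sits h/3 = 2.9/3 = 0.966667 m below the base (the top edge), so y_c = 0.966667 m and h_c = 0.966667 × 0.546102 = 0.527899 m.
A = ½ × 2.2 × 2.9 = 3.19 m².
Resultant F = γ·h_c·A = 10.05525 × 0.527899 × 3.19 = 16.933 kN.
I_c = b·h³/36 = 2.2 × 2.9³/36 = 1.49044 m⁴.
Centre of pressure: y_p = y_c + I_c/(y_c·A) = 0.966667 + 1.49044/(0.966667 × 3.19) = 0.966667 + 0.483334 = 1.45 m along the plane.
Vertically, h_p = y_p·sinθ = 1.45 × 0.546102 = 0.791848 m.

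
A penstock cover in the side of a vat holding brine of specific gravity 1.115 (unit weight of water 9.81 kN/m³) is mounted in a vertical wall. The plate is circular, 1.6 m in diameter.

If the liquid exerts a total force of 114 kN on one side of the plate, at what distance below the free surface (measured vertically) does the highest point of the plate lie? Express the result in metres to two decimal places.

d_top ≈ 4.38 m

γ = 1.115 × 9.81 = 10.93815 kN/m³.
A = π(0.8)² = 2.01062 m².
From F = γ·h_c·A, the centroid depth is h_c = 114/(10.93815 × 2.01062) = 5.18359 m.
The centroid is at the centre, 0.8 m below the top of the plate, so the highest point sits at h_top = 5.18359 − 0.8 = 4.38359 m below the surface.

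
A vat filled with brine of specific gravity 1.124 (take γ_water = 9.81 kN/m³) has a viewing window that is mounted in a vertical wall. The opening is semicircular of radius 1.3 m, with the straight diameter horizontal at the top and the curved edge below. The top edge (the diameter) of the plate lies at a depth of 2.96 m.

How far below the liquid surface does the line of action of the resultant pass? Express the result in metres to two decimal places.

γ = 1.124 × 9.81 = 11.02644 kN/m³.
The centroid of a semicircle lies 4r/(3π) = 0.551737 m from the diameter, here below the top edge, so the centroid depth is h_c = 2.96 + 0.551737 = 3.51174 m.
A = πr²/2 = π × 1.3²/2 = 2.65465 m².
Resultant F = γ·h_c·A = 11.02644 × 3.51174 × 2.65465 = 102.793 kN.
I_c = (π/8 − 8/(9π))·r⁴ = 0.109757 × 1.3⁴ = 0.313477 m⁴.
Centre of pressure: y_p = y_c + I_c/(y_c·A) = 3.51174 + 0.313477/(3.51174 × 2.65465) = 3.51174 + 0.0336261 = 3.54537 m along the plane.

h_p = 3.55 m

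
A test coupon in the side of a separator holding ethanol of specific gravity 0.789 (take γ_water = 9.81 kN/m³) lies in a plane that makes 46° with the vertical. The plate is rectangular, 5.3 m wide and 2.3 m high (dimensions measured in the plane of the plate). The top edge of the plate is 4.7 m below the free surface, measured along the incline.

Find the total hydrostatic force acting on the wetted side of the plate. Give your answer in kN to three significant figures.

F ≈ 383 kN

γ = 0.789 × 9.81 = 7.74009 kN/m³.
The plate makes 46° with the vertical, i.e. θ = 90° − 46° = 44° to the horizontal. Measuring y along the incline from the free-surface line, vertical depth h = y·sinθ with sinθ = 0.694658.
The centroid lies 2.3/2 = 1.15 m below the top edge, so y_c = 4.7 + 1.15 = 5.85 m and h_c = 5.85 × 0.694658 = 4.06375 m.
A = 5.3 × 2.3 = 12.19 m².
Resultant F = γ·h_c·A = 7.74009 × 4.06375 × 12.19 = 383.422 kN.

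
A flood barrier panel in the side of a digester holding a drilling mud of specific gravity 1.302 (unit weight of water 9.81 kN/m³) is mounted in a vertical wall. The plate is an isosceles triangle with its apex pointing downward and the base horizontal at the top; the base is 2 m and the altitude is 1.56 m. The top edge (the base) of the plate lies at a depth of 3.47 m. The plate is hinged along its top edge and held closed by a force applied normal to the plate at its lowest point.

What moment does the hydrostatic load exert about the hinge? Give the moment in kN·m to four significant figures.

γ = 1.302 × 9.81 = 12.77262 kN/m³.
With the apex down, the centroid sits h/3 = 1.56/3 = 0.52 m below the base (the top edge), so the centroid depth is h_c = 3.47 + 0.52 = 3.99 m.
A = ½ × 2 × 1.56 = 1.56 m².
Resultant F = γ·h_c·A = 12.77262 × 3.99 × 1.56 = 79.5019 kN.
I_c = b·h³/36 = 2 × 1.56³/36 = 0.210912 m⁴.
Centre of pressure: y_p = y_c + I_c/(y_c·A) = 3.99 + 0.210912/(3.99 × 1.56) = 3.99 + 0.0338847 = 4.02388 m along the plane.
The resultant acts 0.52 + 0.0338847 = 0.553885 m (along the plate) below the hinge at the top edge, so the moment about the hinge is M = F × 0.553885 = 79.5019 × 0.553885 = 44.0349 kN·m.

M ≈ 44.03 kN·m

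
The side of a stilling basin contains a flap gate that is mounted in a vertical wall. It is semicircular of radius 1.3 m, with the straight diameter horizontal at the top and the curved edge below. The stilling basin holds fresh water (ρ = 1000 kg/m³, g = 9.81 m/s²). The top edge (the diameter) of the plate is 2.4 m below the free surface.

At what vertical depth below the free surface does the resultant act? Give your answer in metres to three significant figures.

γ = ρg = 1000 × 9.81 = 9810 N/m³ = 9.81 kN/m³.
The centroid of a semicircle lies 4r/(3π) = 0.551737 m from the diameter, here below the top edge, so the centroid depth is h_c = 2.4 + 0.551737 = 2.95174 m.
A = πr²/2 = π × 1.3²/2 = 2.65465 m².
Resultant F = γ·h_c·A = 9.81 × 2.95174 × 2.65465 = 76.8696 kN.
I_c = (π/8 − 8/(9π))·r⁴ = 0.109757 × 1.3⁴ = 0.313477 m⁴.
Centre of pressure: y_p = y_c + I_c/(y_c·A) = 2.95174 + 0.313477/(2.95174 × 2.65465) = 2.95174 + 0.0400056 = 2.99175 m along the plane.

h_p = 2.99 m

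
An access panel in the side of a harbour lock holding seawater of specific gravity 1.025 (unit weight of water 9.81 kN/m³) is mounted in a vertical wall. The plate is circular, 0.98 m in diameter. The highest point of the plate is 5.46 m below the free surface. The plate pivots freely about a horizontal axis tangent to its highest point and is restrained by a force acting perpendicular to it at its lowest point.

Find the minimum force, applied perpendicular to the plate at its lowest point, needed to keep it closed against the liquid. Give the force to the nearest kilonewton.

γ = 1.025 × 9.81 = 10.05525 kN/m³.
The centroid is at the centre, 0.49 m below the top of the plate, so the centroid depth is h_c = 5.46 + 0.49 = 5.95 m.
A = π(0.49)² = 0.754296 m².
Resultant F = γ·h_c·A = 10.05525 × 5.95 × 0.754296 = 45.1286 kN.
I_c = πr⁴/4 = π × 0.49⁴/4 = 0.0452766 m⁴.
Centre of pressure: y_p = y_c + I_c/(y_c·A) = 5.95 + 0.0452766/(5.95 × 0.754296) = 5.95 + 0.0100882 = 5.96009 m along the plane.
The resultant acts 0.49 + 0.0100882 = 0.500088 m (along the plate) below the hinge at the top edge, so the moment about the hinge is M = F × 0.500088 = 45.1286 × 0.500088 = 22.5683 kN·m.
A normal force at the bottom, 0.98 m from the hinge, must supply this moment: P = 22.5683/0.98 = 23.0289 kN.

P ≈ 23 kN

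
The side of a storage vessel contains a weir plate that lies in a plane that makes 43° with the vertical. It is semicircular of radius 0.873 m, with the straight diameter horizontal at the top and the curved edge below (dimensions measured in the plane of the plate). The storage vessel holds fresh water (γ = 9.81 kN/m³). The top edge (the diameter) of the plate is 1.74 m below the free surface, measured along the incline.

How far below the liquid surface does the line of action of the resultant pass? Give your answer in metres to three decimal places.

h_p = 1.562 m

γ = 9.81 kN/m³.
The plate makes 43° with the vertical, i.e. θ = 90° − 43° = 47° to the horizontal. Measuring y along the incline from the free-surface line, vertical depth h = y·sinθ with sinθ = 0.731354.
The centroid of a semicircle lies 4r/(3π) = 0.370513 m from the diameter, here below the top edge, so y_c = 1.74 + 0.370513 = 2.11051 m and h_c = 2.11051 × 0.731354 = 1.54353 m.
A = πr²/2 = π × 0.873²/2 = 1.19715 m².
Resultant F = γ·h_c·A = 9.81 × 1.54353 × 1.19715 = 18.1273 kN.
I_c = (π/8 − 8/(9π))·r⁴ = 0.109757 × 0.873⁴ = 0.0637513 m⁴.
Centre of pressure: y_p = y_c + I_c/(y_c·A) = 2.11051 + 0.0637513/(2.11051 × 1.19715) = 2.11051 + 0.0252321 = 2.13574 m along the plane.
Vertically, h_p = y_p·sinθ = 2.13574 × 0.731354 = 1.56198 m.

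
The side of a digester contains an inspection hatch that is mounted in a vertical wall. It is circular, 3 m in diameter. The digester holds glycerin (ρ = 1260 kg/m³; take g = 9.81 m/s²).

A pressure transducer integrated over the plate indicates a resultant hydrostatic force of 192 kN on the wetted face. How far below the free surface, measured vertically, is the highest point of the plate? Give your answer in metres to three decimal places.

γ = ρg = 1260 × 9.81 / 1000 = 12.3606 kN/m³.
A = π(1.5)² = 7.06858 m².
From F = γ·h_c·A, the centroid depth is h_c = 192/(12.3606 × 7.06858) = 2.1975 m.
The centroid is at the centre, 1.5 m below the top of the plate, so the highest point sits at h_top = 2.1975 − 1.5 = 0.6975 m below the surface.

d_top ≈ 0.698 m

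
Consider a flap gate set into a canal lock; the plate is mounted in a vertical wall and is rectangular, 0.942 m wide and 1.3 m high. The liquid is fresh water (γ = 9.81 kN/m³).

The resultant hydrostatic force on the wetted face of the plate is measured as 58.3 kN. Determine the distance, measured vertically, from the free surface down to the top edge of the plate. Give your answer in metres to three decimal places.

γ = 9.81 kN/m³.
A = 0.942 × 1.3 = 1.2246 m².
From F = γ·h_c·A, the centroid depth is h_c = 58.3/(9.81 × 1.2246) = 4.85294 m.
The centroid lies 1.3/2 = 0.65 m below the top edge, so the top edge sits at h_top = 4.85294 − 0.65 = 4.20294 m below the surface.

d_top ≈ 4.203 m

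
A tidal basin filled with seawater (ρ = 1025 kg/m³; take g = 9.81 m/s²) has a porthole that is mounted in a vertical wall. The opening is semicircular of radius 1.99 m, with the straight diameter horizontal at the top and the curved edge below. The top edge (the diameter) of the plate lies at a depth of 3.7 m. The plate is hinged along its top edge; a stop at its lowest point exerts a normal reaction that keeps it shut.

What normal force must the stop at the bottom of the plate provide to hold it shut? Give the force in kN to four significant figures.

P ≈ 129.3 kN

γ = ρg = 1025 × 9.81 / 1000 = 10.05525 kN/m³.
The centroid of a semicircle lies 4r/(3π) = 0.844582 m from the diameter, here below the top edge, so the centroid depth is h_c = 3.7 + 0.844582 = 4.54458 m.
A = πr²/2 = π × 1.99²/2 = 6.22051 m².
Resultant F = γ·h_c·A = 10.05525 × 4.54458 × 6.22051 = 284.258 kN.
I_c = (π/8 − 8/(9π))·r⁴ = 0.109757 × 1.99⁴ = 1.72125 m⁴.
Centre of pressure: y_p = y_c + I_c/(y_c·A) = 4.54458 + 1.72125/(4.54458 × 6.22051) = 4.54458 + 0.0608869 = 4.60547 m along the plane.
The resultant acts 0.844582 + 0.0608869 = 0.905469 m (along the plate) below the hinge at the top edge, so the moment about the hinge is M = F × 0.905469 = 284.258 × 0.905469 = 257.387 kN·m.
A normal force at the bottom, 1.99 m from the hinge, must supply this moment: P = 257.387/1.99 = 129.34 kN.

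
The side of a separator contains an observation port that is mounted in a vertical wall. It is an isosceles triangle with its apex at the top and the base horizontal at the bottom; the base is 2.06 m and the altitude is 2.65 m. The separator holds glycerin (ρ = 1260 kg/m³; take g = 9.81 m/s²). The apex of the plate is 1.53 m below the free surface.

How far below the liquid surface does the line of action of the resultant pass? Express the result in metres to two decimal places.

h_p = 3.42 m

γ = ρg = 1260 × 9.81 / 1000 = 12.3606 kN/m³.
With the apex up, the centroid sits 2h/3 = 2 × 2.65/3 = 1.76667 m below the apex, so the centroid depth is h_c = 1.53 + 1.76667 = 3.29667 m.
A = ½ × 2.06 × 2.65 = 2.7295 m².
Resultant F = γ·h_c·A = 12.3606 × 3.29667 × 2.7295 = 111.224 kN.
I_c = b·h³/36 = 2.06 × 2.65³/36 = 1.06488 m⁴.
Centre of pressure: y_p = y_c + I_c/(y_c·A) = 3.29667 + 1.06488/(3.29667 × 2.7295) = 3.29667 + 0.118343 = 3.41501 m along the plane.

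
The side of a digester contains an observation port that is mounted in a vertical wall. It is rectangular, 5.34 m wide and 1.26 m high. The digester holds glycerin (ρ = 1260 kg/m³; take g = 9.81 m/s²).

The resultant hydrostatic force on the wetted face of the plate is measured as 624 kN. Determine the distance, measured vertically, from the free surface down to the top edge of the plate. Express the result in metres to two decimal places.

γ = ρg = 1260 × 9.81 / 1000 = 12.3606 kN/m³.
A = 5.34 × 1.26 = 6.7284 m².
From F = γ·h_c·A, the centroid depth is h_c = 624/(12.3606 × 6.7284) = 7.50297 m.
The centroid lies 1.26/2 = 0.63 m below the top edge, so the top edge sits at h_top = 7.50297 − 0.63 = 6.87297 m below the surface.

d_top ≈ 6.87 m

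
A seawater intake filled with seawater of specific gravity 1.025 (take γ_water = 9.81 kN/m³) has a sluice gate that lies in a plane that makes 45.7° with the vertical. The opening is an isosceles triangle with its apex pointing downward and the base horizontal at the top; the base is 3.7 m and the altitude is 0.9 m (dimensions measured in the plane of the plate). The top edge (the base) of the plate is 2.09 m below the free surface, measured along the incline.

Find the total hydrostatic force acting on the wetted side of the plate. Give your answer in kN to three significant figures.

F ≈ 27.9 kN

γ = 1.025 × 9.81 = 10.05525 kN/m³.
The plate makes 45.7° with the vertical, i.e. θ = 90° − 45.7° = 44.3° to the horizontal. Measuring y along the incline from the free-surface line, vertical depth h = y·sinθ with sinθ = 0.698415.
With the apex down, the centroid sits h/3 = 0.9/3 = 0.3 m below the base (the top edge), so y_c = 2.09 + 0.3 = 2.39 m and h_c = 2.39 × 0.698415 = 1.66921 m.
A = ½ × 3.7 × 0.9 = 1.665 m².
Resultant F = γ·h_c·A = 10.05525 × 1.66921 × 1.665 = 27.9459 kN.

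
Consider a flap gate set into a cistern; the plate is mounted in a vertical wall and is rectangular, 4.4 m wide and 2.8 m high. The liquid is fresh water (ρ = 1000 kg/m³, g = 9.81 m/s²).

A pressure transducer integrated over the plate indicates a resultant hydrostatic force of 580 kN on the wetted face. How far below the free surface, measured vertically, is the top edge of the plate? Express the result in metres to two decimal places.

γ = ρg = 1000 × 9.81 = 9810 N/m³ = 9.81 kN/m³.
A = 4.4 × 2.8 = 12.32 m².
From F = γ·h_c·A, the centroid depth is h_c = 580/(9.81 × 12.32) = 4.79897 m.
The centroid lies 2.8/2 = 1.4 m below the top edge, so the top edge sits at h_top = 4.79897 − 1.4 = 3.39897 m below the surface.

d_top ≈ 3.40 m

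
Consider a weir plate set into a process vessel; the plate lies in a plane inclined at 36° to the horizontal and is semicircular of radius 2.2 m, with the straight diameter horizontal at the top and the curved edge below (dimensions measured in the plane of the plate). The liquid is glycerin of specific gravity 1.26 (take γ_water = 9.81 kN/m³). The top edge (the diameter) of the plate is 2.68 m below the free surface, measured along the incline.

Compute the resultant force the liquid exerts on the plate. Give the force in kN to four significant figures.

F ≈ 199.6 kN

γ = 1.26 × 9.81 = 12.3606 kN/m³.
Let θ = 36° be the plate's angle to the horizontal; measure y along the incline from where the plane meets the free surface. Vertical depth h = y·sinθ with sinθ = 0.587785.
The centroid of a semicircle lies 4r/(3π) = 0.933709 m from the diameter, here below the top edge, so y_c = 2.68 + 0.933709 = 3.61371 m and h_c = 3.61371 × 0.587785 = 2.12408 m.
A = πr²/2 = π × 2.2²/2 = 7.60265 m².
Resultant F = γ·h_c·A = 12.3606 × 2.12408 × 7.60265 = 199.607 kN.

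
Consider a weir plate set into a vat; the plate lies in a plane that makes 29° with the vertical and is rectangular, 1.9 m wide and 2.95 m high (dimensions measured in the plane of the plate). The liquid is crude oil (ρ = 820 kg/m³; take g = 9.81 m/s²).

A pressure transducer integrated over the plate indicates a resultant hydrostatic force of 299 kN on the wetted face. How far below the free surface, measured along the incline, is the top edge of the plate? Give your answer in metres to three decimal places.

y_top ≈ 6.107 m

γ = ρg = 820 × 9.81 / 1000 = 8.0442 kN/m³.
A = 1.9 × 2.95 = 5.605 m².
From F = γ·h_c·A, the centroid depth is h_c = 299/(8.0442 × 5.605) = 6.63151 m.
The plate makes 29° with the vertical, i.e. θ = 90° − 29° = 61° to the horizontal. Measuring y along the incline from the free-surface line, vertical depth h = y·sinθ with sinθ = 0.874620.
Along the incline, y_c = h_c/sinθ = 6.63151/0.874620 = 7.58216 m.
The centroid lies 2.95/2 = 1.475 m below the top edge, so the top edge sits at y_top = 7.58216 − 1.475 = 6.10716 m along the incline.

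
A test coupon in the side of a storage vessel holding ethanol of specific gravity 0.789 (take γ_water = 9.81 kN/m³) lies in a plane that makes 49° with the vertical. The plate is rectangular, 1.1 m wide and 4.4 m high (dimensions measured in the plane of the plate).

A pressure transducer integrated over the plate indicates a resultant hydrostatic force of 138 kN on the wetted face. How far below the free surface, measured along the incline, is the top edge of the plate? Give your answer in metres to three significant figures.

γ = 0.789 × 9.81 = 7.74009 kN/m³.
A = 1.1 × 4.4 = 4.84 m².
From F = γ·h_c·A, the centroid depth is h_c = 138/(7.74009 × 4.84) = 3.68373 m.
The plate makes 49° with the vertical, i.e. θ = 90° − 49° = 41° to the horizontal. Measuring y along the incline from the free-surface line, vertical depth h = y·sinθ with sinθ = 0.656059.
Along the incline, y_c = h_c/sinθ = 3.68373/0.656059 = 5.61494 m.
The centroid lies 4.4/2 = 2.2 m below the top edge, so the top edge sits at y_top = 5.61494 − 2.2 = 3.41494 m along the incline.

y_top ≈ 3.41 m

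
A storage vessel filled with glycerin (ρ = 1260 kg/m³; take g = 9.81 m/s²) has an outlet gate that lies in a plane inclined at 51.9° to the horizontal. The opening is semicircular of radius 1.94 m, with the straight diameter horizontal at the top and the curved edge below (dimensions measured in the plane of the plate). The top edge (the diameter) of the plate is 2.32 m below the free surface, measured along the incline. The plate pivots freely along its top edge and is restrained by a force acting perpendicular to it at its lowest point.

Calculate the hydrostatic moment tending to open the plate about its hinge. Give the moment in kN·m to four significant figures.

γ = ρg = 1260 × 9.81 / 1000 = 12.3606 kN/m³.
Let θ = 51.9° be the plate's angle to the horizontal; measure y along the incline from where the plane meets the free surface. Vertical depth h = y·sinθ with sinθ = 0.786935.
The centroid of a semicircle lies 4r/(3π) = 0.823362 m from the diameter, here below the top edge, so y_c = 2.32 + 0.823362 = 3.14336 m and h_c = 3.14336 × 0.786935 = 2.47362 m.
A = πr²/2 = π × 1.94²/2 = 5.91185 m².
Resultant F = γ·h_c·A = 12.3606 × 2.47362 × 5.91185 = 180.757 kN.
I_c = (π/8 − 8/(9π))·r⁴ = 0.109757 × 1.94⁴ = 1.55467 m⁴.
Centre of pressure: y_p = y_c + I_c/(y_c·A) = 3.14336 + 1.55467/(3.14336 × 5.91185) = 3.14336 + 0.0836605 = 3.22702 m along the plane.
The resultant acts 0.823362 + 0.0836605 = 0.907023 m (along the plate) below the hinge at the top edge, so the moment about the hinge is M = F × 0.907023 = 180.757 × 0.907023 = 163.951 kN·m.

M ≈ 164.0 kN·m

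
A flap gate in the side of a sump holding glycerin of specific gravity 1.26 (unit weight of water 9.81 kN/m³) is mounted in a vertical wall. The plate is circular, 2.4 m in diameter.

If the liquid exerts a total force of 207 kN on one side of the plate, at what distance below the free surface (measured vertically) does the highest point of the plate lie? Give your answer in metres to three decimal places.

d_top ≈ 2.502 m

γ = 1.26 × 9.81 = 12.3606 kN/m³.
A = π(1.2)² = 4.52389 m².
From F = γ·h_c·A, the centroid depth is h_c = 207/(12.3606 × 4.52389) = 3.70185 m.
The centroid is at the centre, 1.2 m below the top of the plate, so the highest point sits at h_top = 3.70185 − 1.2 = 2.50185 m below the surface.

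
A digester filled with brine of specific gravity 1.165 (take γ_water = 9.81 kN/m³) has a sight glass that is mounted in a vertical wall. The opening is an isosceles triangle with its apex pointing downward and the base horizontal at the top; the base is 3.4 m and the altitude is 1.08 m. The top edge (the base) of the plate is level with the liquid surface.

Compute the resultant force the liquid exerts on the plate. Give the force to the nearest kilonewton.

γ = 1.165 × 9.81 = 11.42865 kN/m³.
With the apex down, the centroid sits h/3 = 1.08/3 = 0.36 m below the base (the top edge), so the centroid depth is h_c = 0.36 m.
A = ½ × 3.4 × 1.08 = 1.836 m².
Resultant F = γ·h_c·A = 11.42865 × 0.36 × 1.836 = 7.55388 kN.

F ≈ 8 kN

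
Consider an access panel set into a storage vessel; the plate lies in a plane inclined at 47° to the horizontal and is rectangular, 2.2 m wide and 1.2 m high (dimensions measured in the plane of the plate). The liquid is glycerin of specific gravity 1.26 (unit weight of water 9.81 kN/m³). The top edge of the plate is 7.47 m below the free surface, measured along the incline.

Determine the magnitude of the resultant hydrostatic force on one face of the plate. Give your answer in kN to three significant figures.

F ≈ 193 kN

γ = 1.26 × 9.81 = 12.3606 kN/m³.
Let θ = 47° be the plate's angle to the horizontal; measure y along the incline from where the plane meets the free surface. Vertical depth h = y·sinθ with sinθ = 0.731354.
The centroid lies 1.2/2 = 0.6 m below the top edge, so y_c = 7.47 + 0.6 = 8.07 m and h_c = 8.07 × 0.731354 = 5.90203 m.
A = 2.2 × 1.2 = 2.64 m².
Resultant F = γ·h_c·A = 12.3606 × 5.90203 × 2.64 = 192.595 kN.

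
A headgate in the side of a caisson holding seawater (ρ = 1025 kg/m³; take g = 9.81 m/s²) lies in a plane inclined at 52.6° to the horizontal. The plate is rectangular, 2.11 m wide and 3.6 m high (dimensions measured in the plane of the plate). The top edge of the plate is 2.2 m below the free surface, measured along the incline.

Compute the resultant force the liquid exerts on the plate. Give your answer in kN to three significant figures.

F ≈ 243 kN

γ = ρg = 1025 × 9.81 / 1000 = 10.05525 kN/m³.
Let θ = 52.6° be the plate's angle to the horizontal; measure y along the incline from where the plane meets the free surface. Vertical depth h = y·sinθ with sinθ = 0.794415.
The centroid lies 3.6/2 = 1.8 m below the top edge, so y_c = 2.2 + 1.8 = 4 m and h_c = 4 × 0.794415 = 3.17766 m.
A = 2.11 × 3.6 = 7.596 m².
Resultant F = γ·h_c·A = 10.05525 × 3.17766 × 7.596 = 242.709 kN.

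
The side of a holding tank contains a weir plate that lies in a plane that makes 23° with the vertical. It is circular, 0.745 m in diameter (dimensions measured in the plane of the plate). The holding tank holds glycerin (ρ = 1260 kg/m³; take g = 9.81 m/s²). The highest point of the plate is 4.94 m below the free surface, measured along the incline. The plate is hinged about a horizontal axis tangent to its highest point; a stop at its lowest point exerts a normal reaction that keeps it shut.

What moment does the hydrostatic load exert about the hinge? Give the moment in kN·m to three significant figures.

M ≈ 9.99 kN·m

γ = ρg = 1260 × 9.81 / 1000 = 12.3606 kN/m³.
The plate makes 23° with the vertical, i.e. θ = 90° − 23° = 67° to the horizontal. Measuring y along the incline from the free-surface line, vertical depth h = y·sinθ with sinθ = 0.920505.
The centroid is at the centre, 0.3725 m below the top of the plate, so y_c = 4.94 + 0.3725 = 5.3125 m and h_c = 5.3125 × 0.920505 = 4.89018 m.
A = π(0.3725)² = 0.435916 m².
Resultant F = γ·h_c·A = 12.3606 × 4.89018 × 0.435916 = 26.3492 kN.
I_c = πr⁴/4 = π × 0.3725⁴/4 = 0.0151215 m⁴.
Centre of pressure: y_p = y_c + I_c/(y_c·A) = 5.3125 + 0.0151215/(5.3125 × 0.435916) = 5.3125 + 0.0065297 = 5.31903 m along the plane.
The resultant acts 0.3725 + 0.0065297 = 0.37903 m (along the plate) below the hinge at the top edge, so the moment about the hinge is M = F × 0.37903 = 26.3492 × 0.37903 = 9.98714 kN·m.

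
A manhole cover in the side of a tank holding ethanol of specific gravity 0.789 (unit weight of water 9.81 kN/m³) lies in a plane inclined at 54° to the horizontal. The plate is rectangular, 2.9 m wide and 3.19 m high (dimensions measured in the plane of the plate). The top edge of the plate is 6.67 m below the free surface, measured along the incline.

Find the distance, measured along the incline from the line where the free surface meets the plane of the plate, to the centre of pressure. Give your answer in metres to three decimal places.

y_p = 8.368 m

γ = 0.789 × 9.81 = 7.74009 kN/m³.
Let θ = 54° be the plate's angle to the horizontal; measure y along the incline from where the plane meets the free surface. Vertical depth h = y·sinθ with sinθ = 0.809017.
The centroid lies 3.19/2 = 1.595 m below the top edge, so y_c = 6.67 + 1.595 = 8.265 m and h_c = 8.265 × 0.809017 = 6.68653 m.
A = 2.9 × 3.19 = 9.251 m².
Resultant F = γ·h_c·A = 7.74009 × 6.68653 × 9.251 = 478.779 kN.
I_c = b·h³/12 = 2.9 × 3.19³/12 = 7.84493 m⁴.
Centre of pressure: y_p = y_c + I_c/(y_c·A) = 8.265 + 7.84493/(8.265 × 9.251) = 8.265 + 0.102602 = 8.3676 m along the plane.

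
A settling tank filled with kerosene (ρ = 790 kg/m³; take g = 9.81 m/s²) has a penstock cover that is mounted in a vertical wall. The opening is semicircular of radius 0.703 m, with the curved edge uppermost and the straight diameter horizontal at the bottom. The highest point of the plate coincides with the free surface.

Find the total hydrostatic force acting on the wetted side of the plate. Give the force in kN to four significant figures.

γ = ρg = 790 × 9.81 / 1000 = 7.7499 kN/m³.
The centroid lies 4r/(3π) = 0.298362 m above the diameter, so r − 4r/(3π) = 0.703 − 0.298362 = 0.404638 m below the topmost point, so the centroid depth is h_c = 0.404638 m.
A = πr²/2 = π × 0.703²/2 = 0.776302 m².
Resultant F = γ·h_c·A = 7.7499 × 0.404638 × 0.776302 = 2.43441 kN.

F ≈ 2.434 kN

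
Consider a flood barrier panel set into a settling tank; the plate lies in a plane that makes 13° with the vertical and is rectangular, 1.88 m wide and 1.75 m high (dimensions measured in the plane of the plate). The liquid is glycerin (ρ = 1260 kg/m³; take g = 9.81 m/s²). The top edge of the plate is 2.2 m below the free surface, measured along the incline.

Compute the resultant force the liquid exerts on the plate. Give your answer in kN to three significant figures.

γ = ρg = 1260 × 9.81 / 1000 = 12.3606 kN/m³.
The plate makes 13° with the vertical, i.e. θ = 90° − 13° = 77° to the horizontal. Measuring y along the incline from the free-surface line, vertical depth h = y·sinθ with sinθ = 0.974370.
The centroid lies 1.75/2 = 0.875 m below the top edge, so y_c = 2.2 + 0.875 = 3.075 m and h_c = 3.075 × 0.974370 = 2.99619 m.
A = 1.88 × 1.75 = 3.29 m².
Resultant F = γ·h_c·A = 12.3606 × 2.99619 × 3.29 = 121.844 kN.

F ≈ 122 kN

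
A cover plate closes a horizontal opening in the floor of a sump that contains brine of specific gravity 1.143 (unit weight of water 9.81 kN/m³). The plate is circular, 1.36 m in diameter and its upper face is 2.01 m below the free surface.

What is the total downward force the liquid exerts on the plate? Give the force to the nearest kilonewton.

γ = 1.143 × 9.81 = 11.21283 kN/m³.
The plate is horizontal, so pressure is uniform at p = γ·h = 11.21283 × 2.01 = 22.5378 kN/m².
A = π(0.68)² = 1.45267 m².
F = p·A = 22.5378 × 1.45267 = 32.74 kN.

F ≈ 33 kN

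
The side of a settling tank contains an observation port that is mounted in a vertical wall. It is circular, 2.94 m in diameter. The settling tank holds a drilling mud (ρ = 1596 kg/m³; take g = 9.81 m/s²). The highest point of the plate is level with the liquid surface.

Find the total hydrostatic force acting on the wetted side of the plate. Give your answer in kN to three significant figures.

F ≈ 156 kN

γ = ρg = 1596 × 9.81 / 1000 = 15.65676 kN/m³.
The centroid is at the centre, 1.47 m below the top of the plate, so the centroid depth is h_c = 1.47 m.
A = π(1.47)² = 6.78867 m².
Resultant F = γ·h_c·A = 15.65676 × 1.47 × 6.78867 = 156.244 kN.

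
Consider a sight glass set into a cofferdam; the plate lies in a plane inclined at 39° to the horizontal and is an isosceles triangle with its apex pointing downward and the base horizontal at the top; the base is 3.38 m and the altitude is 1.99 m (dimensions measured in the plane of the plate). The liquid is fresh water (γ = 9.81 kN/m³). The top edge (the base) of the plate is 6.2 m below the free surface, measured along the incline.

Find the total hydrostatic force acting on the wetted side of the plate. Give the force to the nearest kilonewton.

γ = 9.81 kN/m³.
Let θ = 39° be the plate's angle to the horizontal; measure y along the incline from where the plane meets the free surface. Vertical depth h = y·sinθ with sinθ = 0.629320.
With the apex down, the centroid sits h/3 = 1.99/3 = 0.663333 m below the base (the top edge), so y_c = 6.2 + 0.663333 = 6.86333 m and h_c = 6.86333 × 0.629320 = 4.31923 m.
A = ½ × 3.38 × 1.99 = 3.3631 m².
Resultant F = γ·h_c·A = 9.81 × 4.31923 × 3.3631 = 142.5 kN.

F ≈ 143 kN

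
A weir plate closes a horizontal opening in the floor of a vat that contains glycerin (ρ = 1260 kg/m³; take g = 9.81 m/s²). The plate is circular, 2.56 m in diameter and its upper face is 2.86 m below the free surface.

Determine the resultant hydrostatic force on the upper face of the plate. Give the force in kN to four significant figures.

γ = ρg = 1260 × 9.81 / 1000 = 12.3606 kN/m³.
The plate is horizontal, so pressure is uniform at p = γ·h = 12.3606 × 2.86 = 35.3513 kN/m².
A = π(1.28)² = 5.14719 m².
F = p·A = 35.3513 × 5.14719 = 181.96 kN.

F ≈ 182.0 kN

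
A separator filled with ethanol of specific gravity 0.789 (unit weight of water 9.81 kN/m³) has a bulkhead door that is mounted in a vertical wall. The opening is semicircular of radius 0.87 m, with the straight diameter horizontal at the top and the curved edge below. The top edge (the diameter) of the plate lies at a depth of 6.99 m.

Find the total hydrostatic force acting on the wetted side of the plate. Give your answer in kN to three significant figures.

F ≈ 67.7 kN

γ = 0.789 × 9.81 = 7.74009 kN/m³.
The centroid of a semicircle lies 4r/(3π) = 0.369239 m from the diameter, here below the top edge, so the centroid depth is h_c = 6.99 + 0.369239 = 7.35924 m.
A = πr²/2 = π × 0.87²/2 = 1.18894 m².
Resultant F = γ·h_c·A = 7.74009 × 7.35924 × 1.18894 = 67.7234 kN.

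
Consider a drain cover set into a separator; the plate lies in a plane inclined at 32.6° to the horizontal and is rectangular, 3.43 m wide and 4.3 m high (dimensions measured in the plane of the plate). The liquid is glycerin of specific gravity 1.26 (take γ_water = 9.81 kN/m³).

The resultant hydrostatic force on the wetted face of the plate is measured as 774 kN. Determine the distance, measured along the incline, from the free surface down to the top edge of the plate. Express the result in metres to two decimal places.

γ = 1.26 × 9.81 = 12.3606 kN/m³.
A = 3.43 × 4.3 = 14.749 m².
From F = γ·h_c·A, the centroid depth is h_c = 774/(12.3606 × 14.749) = 4.2456 m.
Let θ = 32.6° be the plate's angle to the horizontal; measure y along the incline from where the plane meets the free surface. Vertical depth h = y·sinθ with sinθ = 0.538771.
Along the incline, y_c = h_c/sinθ = 4.2456/0.538771 = 7.88016 m.
The centroid lies 4.3/2 = 2.15 m below the top edge, so the top edge sits at y_top = 7.88016 − 2.15 = 5.73016 m along the incline.

y_top ≈ 5.73 m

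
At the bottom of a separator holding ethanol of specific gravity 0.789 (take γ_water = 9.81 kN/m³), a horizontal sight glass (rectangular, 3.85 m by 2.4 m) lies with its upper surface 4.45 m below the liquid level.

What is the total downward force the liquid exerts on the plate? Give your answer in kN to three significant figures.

F ≈ 318 kN

γ = 0.789 × 9.81 = 7.74009 kN/m³.
The plate is horizontal, so pressure is uniform at p = γ·h = 7.74009 × 4.45 = 34.4434 kN/m².
A = 3.85 × 2.4 = 9.24 m².
F = p·A = 34.4434 × 9.24 = 318.257 kN.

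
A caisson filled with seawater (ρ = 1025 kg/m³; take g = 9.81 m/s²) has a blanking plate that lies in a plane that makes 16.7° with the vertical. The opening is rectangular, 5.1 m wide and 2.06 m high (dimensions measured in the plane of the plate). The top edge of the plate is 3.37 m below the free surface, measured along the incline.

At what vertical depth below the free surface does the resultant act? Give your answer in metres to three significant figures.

h_p = 4.29 m

γ = ρg = 1025 × 9.81 / 1000 = 10.05525 kN/m³.
The plate makes 16.7° with the vertical, i.e. θ = 90° − 16.7° = 73.3° to the horizontal. Measuring y along the incline from the free-surface line, vertical depth h = y·sinθ with sinθ = 0.957822.
The centroid lies 2.06/2 = 1.03 m below the top edge, so y_c = 3.37 + 1.03 = 4.4 m and h_c = 4.4 × 0.957822 = 4.21442 m.
A = 5.1 × 2.06 = 10.506 m².
Resultant F = γ·h_c·A = 10.05525 × 4.21442 × 10.506 = 445.213 kN.
I_c = b·h³/12 = 5.1 × 2.06³/12 = 3.71527 m⁴.
Centre of pressure: y_p = y_c + I_c/(y_c·A) = 4.4 + 3.71527/(4.4 × 10.506) = 4.4 + 0.0803712 = 4.48037 m along the plane.
Vertically, h_p = y_p·sinθ = 4.48037 × 0.957822 = 4.2914 m.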